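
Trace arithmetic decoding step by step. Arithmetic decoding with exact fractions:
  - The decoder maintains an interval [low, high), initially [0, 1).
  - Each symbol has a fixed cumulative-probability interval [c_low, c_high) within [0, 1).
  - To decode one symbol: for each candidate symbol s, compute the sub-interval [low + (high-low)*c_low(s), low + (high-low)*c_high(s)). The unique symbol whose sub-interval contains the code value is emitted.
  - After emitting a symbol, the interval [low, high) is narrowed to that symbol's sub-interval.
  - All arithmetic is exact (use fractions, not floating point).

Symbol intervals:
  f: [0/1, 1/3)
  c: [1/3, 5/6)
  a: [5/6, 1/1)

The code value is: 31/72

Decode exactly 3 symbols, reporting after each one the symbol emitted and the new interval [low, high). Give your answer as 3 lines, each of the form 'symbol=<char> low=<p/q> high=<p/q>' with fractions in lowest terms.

Answer: symbol=c low=1/3 high=5/6
symbol=f low=1/3 high=1/2
symbol=c low=7/18 high=17/36

Derivation:
Step 1: interval [0/1, 1/1), width = 1/1 - 0/1 = 1/1
  'f': [0/1 + 1/1*0/1, 0/1 + 1/1*1/3) = [0/1, 1/3)
  'c': [0/1 + 1/1*1/3, 0/1 + 1/1*5/6) = [1/3, 5/6) <- contains code 31/72
  'a': [0/1 + 1/1*5/6, 0/1 + 1/1*1/1) = [5/6, 1/1)
  emit 'c', narrow to [1/3, 5/6)
Step 2: interval [1/3, 5/6), width = 5/6 - 1/3 = 1/2
  'f': [1/3 + 1/2*0/1, 1/3 + 1/2*1/3) = [1/3, 1/2) <- contains code 31/72
  'c': [1/3 + 1/2*1/3, 1/3 + 1/2*5/6) = [1/2, 3/4)
  'a': [1/3 + 1/2*5/6, 1/3 + 1/2*1/1) = [3/4, 5/6)
  emit 'f', narrow to [1/3, 1/2)
Step 3: interval [1/3, 1/2), width = 1/2 - 1/3 = 1/6
  'f': [1/3 + 1/6*0/1, 1/3 + 1/6*1/3) = [1/3, 7/18)
  'c': [1/3 + 1/6*1/3, 1/3 + 1/6*5/6) = [7/18, 17/36) <- contains code 31/72
  'a': [1/3 + 1/6*5/6, 1/3 + 1/6*1/1) = [17/36, 1/2)
  emit 'c', narrow to [7/18, 17/36)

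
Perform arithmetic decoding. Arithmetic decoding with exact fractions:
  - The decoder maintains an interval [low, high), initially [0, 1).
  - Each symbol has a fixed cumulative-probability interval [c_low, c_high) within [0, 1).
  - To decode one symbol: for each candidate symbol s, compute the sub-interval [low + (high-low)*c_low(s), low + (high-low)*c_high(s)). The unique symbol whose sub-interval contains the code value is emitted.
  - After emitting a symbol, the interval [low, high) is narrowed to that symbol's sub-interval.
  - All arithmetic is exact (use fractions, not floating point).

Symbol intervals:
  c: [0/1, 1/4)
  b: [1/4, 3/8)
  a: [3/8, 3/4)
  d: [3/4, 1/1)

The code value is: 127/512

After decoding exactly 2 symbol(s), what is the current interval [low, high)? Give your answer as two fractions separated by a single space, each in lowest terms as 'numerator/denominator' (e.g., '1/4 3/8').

Step 1: interval [0/1, 1/1), width = 1/1 - 0/1 = 1/1
  'c': [0/1 + 1/1*0/1, 0/1 + 1/1*1/4) = [0/1, 1/4) <- contains code 127/512
  'b': [0/1 + 1/1*1/4, 0/1 + 1/1*3/8) = [1/4, 3/8)
  'a': [0/1 + 1/1*3/8, 0/1 + 1/1*3/4) = [3/8, 3/4)
  'd': [0/1 + 1/1*3/4, 0/1 + 1/1*1/1) = [3/4, 1/1)
  emit 'c', narrow to [0/1, 1/4)
Step 2: interval [0/1, 1/4), width = 1/4 - 0/1 = 1/4
  'c': [0/1 + 1/4*0/1, 0/1 + 1/4*1/4) = [0/1, 1/16)
  'b': [0/1 + 1/4*1/4, 0/1 + 1/4*3/8) = [1/16, 3/32)
  'a': [0/1 + 1/4*3/8, 0/1 + 1/4*3/4) = [3/32, 3/16)
  'd': [0/1 + 1/4*3/4, 0/1 + 1/4*1/1) = [3/16, 1/4) <- contains code 127/512
  emit 'd', narrow to [3/16, 1/4)

Answer: 3/16 1/4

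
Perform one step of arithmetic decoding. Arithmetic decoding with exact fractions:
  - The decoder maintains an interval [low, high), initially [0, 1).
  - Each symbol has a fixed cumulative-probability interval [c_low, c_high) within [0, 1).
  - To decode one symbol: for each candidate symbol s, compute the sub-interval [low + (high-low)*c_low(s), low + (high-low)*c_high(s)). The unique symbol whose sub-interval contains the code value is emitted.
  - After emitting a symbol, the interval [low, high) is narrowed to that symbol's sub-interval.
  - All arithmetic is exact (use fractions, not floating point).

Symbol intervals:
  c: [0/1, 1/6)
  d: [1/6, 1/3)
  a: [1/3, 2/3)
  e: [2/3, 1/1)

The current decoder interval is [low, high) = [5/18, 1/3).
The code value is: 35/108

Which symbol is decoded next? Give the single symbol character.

Interval width = high − low = 1/3 − 5/18 = 1/18
Scaled code = (code − low) / width = (35/108 − 5/18) / 1/18 = 5/6
  c: [0/1, 1/6) 
  d: [1/6, 1/3) 
  a: [1/3, 2/3) 
  e: [2/3, 1/1) ← scaled code falls here ✓

Answer: e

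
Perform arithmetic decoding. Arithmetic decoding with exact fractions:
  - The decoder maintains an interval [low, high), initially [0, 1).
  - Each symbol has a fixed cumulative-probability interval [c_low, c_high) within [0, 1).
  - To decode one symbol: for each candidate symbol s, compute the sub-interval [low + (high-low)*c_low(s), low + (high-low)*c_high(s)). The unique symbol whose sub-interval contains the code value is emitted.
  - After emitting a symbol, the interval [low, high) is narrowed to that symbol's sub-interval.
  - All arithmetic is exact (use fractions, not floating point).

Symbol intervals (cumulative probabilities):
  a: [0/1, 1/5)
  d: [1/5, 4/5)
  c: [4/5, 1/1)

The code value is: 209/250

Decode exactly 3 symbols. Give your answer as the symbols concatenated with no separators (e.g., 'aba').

Step 1: interval [0/1, 1/1), width = 1/1 - 0/1 = 1/1
  'a': [0/1 + 1/1*0/1, 0/1 + 1/1*1/5) = [0/1, 1/5)
  'd': [0/1 + 1/1*1/5, 0/1 + 1/1*4/5) = [1/5, 4/5)
  'c': [0/1 + 1/1*4/5, 0/1 + 1/1*1/1) = [4/5, 1/1) <- contains code 209/250
  emit 'c', narrow to [4/5, 1/1)
Step 2: interval [4/5, 1/1), width = 1/1 - 4/5 = 1/5
  'a': [4/5 + 1/5*0/1, 4/5 + 1/5*1/5) = [4/5, 21/25) <- contains code 209/250
  'd': [4/5 + 1/5*1/5, 4/5 + 1/5*4/5) = [21/25, 24/25)
  'c': [4/5 + 1/5*4/5, 4/5 + 1/5*1/1) = [24/25, 1/1)
  emit 'a', narrow to [4/5, 21/25)
Step 3: interval [4/5, 21/25), width = 21/25 - 4/5 = 1/25
  'a': [4/5 + 1/25*0/1, 4/5 + 1/25*1/5) = [4/5, 101/125)
  'd': [4/5 + 1/25*1/5, 4/5 + 1/25*4/5) = [101/125, 104/125)
  'c': [4/5 + 1/25*4/5, 4/5 + 1/25*1/1) = [104/125, 21/25) <- contains code 209/250
  emit 'c', narrow to [104/125, 21/25)

Answer: cac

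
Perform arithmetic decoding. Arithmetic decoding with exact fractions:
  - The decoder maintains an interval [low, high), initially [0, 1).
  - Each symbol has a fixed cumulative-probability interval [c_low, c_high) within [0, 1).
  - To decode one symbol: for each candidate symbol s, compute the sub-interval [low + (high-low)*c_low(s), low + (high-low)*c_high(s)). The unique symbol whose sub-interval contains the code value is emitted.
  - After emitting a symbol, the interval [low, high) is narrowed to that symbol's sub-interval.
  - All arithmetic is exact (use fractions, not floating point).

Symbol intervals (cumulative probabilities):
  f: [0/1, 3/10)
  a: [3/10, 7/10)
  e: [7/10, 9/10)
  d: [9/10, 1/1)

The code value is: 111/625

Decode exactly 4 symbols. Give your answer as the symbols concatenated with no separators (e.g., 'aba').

Step 1: interval [0/1, 1/1), width = 1/1 - 0/1 = 1/1
  'f': [0/1 + 1/1*0/1, 0/1 + 1/1*3/10) = [0/1, 3/10) <- contains code 111/625
  'a': [0/1 + 1/1*3/10, 0/1 + 1/1*7/10) = [3/10, 7/10)
  'e': [0/1 + 1/1*7/10, 0/1 + 1/1*9/10) = [7/10, 9/10)
  'd': [0/1 + 1/1*9/10, 0/1 + 1/1*1/1) = [9/10, 1/1)
  emit 'f', narrow to [0/1, 3/10)
Step 2: interval [0/1, 3/10), width = 3/10 - 0/1 = 3/10
  'f': [0/1 + 3/10*0/1, 0/1 + 3/10*3/10) = [0/1, 9/100)
  'a': [0/1 + 3/10*3/10, 0/1 + 3/10*7/10) = [9/100, 21/100) <- contains code 111/625
  'e': [0/1 + 3/10*7/10, 0/1 + 3/10*9/10) = [21/100, 27/100)
  'd': [0/1 + 3/10*9/10, 0/1 + 3/10*1/1) = [27/100, 3/10)
  emit 'a', narrow to [9/100, 21/100)
Step 3: interval [9/100, 21/100), width = 21/100 - 9/100 = 3/25
  'f': [9/100 + 3/25*0/1, 9/100 + 3/25*3/10) = [9/100, 63/500)
  'a': [9/100 + 3/25*3/10, 9/100 + 3/25*7/10) = [63/500, 87/500)
  'e': [9/100 + 3/25*7/10, 9/100 + 3/25*9/10) = [87/500, 99/500) <- contains code 111/625
  'd': [9/100 + 3/25*9/10, 9/100 + 3/25*1/1) = [99/500, 21/100)
  emit 'e', narrow to [87/500, 99/500)
Step 4: interval [87/500, 99/500), width = 99/500 - 87/500 = 3/125
  'f': [87/500 + 3/125*0/1, 87/500 + 3/125*3/10) = [87/500, 453/2500) <- contains code 111/625
  'a': [87/500 + 3/125*3/10, 87/500 + 3/125*7/10) = [453/2500, 477/2500)
  'e': [87/500 + 3/125*7/10, 87/500 + 3/125*9/10) = [477/2500, 489/2500)
  'd': [87/500 + 3/125*9/10, 87/500 + 3/125*1/1) = [489/2500, 99/500)
  emit 'f', narrow to [87/500, 453/2500)

Answer: faef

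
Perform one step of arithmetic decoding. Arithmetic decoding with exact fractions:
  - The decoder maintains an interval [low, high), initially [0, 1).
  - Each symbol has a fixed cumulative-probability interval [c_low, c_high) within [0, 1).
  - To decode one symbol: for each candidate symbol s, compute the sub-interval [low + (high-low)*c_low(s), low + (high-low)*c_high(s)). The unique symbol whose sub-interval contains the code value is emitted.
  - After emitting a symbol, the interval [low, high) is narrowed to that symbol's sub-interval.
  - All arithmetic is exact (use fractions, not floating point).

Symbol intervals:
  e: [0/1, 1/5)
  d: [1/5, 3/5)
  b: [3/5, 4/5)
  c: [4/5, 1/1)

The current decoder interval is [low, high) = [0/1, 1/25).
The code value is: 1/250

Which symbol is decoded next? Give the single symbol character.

Interval width = high − low = 1/25 − 0/1 = 1/25
Scaled code = (code − low) / width = (1/250 − 0/1) / 1/25 = 1/10
  e: [0/1, 1/5) ← scaled code falls here ✓
  d: [1/5, 3/5) 
  b: [3/5, 4/5) 
  c: [4/5, 1/1) 

Answer: e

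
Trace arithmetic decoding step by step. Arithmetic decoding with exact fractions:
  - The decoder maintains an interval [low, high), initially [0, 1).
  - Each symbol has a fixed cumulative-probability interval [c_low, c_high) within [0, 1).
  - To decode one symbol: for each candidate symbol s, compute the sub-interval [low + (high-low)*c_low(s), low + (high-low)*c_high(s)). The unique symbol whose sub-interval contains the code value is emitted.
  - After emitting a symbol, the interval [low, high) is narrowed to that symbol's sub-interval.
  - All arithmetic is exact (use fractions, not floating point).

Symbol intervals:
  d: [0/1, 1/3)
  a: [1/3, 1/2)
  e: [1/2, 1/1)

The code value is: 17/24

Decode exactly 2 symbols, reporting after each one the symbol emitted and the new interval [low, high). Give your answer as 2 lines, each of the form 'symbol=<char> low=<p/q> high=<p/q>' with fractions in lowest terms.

Step 1: interval [0/1, 1/1), width = 1/1 - 0/1 = 1/1
  'd': [0/1 + 1/1*0/1, 0/1 + 1/1*1/3) = [0/1, 1/3)
  'a': [0/1 + 1/1*1/3, 0/1 + 1/1*1/2) = [1/3, 1/2)
  'e': [0/1 + 1/1*1/2, 0/1 + 1/1*1/1) = [1/2, 1/1) <- contains code 17/24
  emit 'e', narrow to [1/2, 1/1)
Step 2: interval [1/2, 1/1), width = 1/1 - 1/2 = 1/2
  'd': [1/2 + 1/2*0/1, 1/2 + 1/2*1/3) = [1/2, 2/3)
  'a': [1/2 + 1/2*1/3, 1/2 + 1/2*1/2) = [2/3, 3/4) <- contains code 17/24
  'e': [1/2 + 1/2*1/2, 1/2 + 1/2*1/1) = [3/4, 1/1)
  emit 'a', narrow to [2/3, 3/4)

Answer: symbol=e low=1/2 high=1/1
symbol=a low=2/3 high=3/4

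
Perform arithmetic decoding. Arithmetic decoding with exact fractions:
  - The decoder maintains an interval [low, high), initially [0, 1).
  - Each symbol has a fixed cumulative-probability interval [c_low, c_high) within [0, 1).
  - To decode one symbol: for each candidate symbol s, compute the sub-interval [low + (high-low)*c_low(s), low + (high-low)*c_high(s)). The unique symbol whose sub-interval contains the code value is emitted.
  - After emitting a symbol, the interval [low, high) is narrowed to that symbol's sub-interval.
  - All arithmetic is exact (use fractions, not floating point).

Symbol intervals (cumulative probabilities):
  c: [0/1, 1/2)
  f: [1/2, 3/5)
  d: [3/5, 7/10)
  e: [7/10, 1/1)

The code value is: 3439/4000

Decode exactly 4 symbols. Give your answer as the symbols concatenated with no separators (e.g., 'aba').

Step 1: interval [0/1, 1/1), width = 1/1 - 0/1 = 1/1
  'c': [0/1 + 1/1*0/1, 0/1 + 1/1*1/2) = [0/1, 1/2)
  'f': [0/1 + 1/1*1/2, 0/1 + 1/1*3/5) = [1/2, 3/5)
  'd': [0/1 + 1/1*3/5, 0/1 + 1/1*7/10) = [3/5, 7/10)
  'e': [0/1 + 1/1*7/10, 0/1 + 1/1*1/1) = [7/10, 1/1) <- contains code 3439/4000
  emit 'e', narrow to [7/10, 1/1)
Step 2: interval [7/10, 1/1), width = 1/1 - 7/10 = 3/10
  'c': [7/10 + 3/10*0/1, 7/10 + 3/10*1/2) = [7/10, 17/20)
  'f': [7/10 + 3/10*1/2, 7/10 + 3/10*3/5) = [17/20, 22/25) <- contains code 3439/4000
  'd': [7/10 + 3/10*3/5, 7/10 + 3/10*7/10) = [22/25, 91/100)
  'e': [7/10 + 3/10*7/10, 7/10 + 3/10*1/1) = [91/100, 1/1)
  emit 'f', narrow to [17/20, 22/25)
Step 3: interval [17/20, 22/25), width = 22/25 - 17/20 = 3/100
  'c': [17/20 + 3/100*0/1, 17/20 + 3/100*1/2) = [17/20, 173/200) <- contains code 3439/4000
  'f': [17/20 + 3/100*1/2, 17/20 + 3/100*3/5) = [173/200, 217/250)
  'd': [17/20 + 3/100*3/5, 17/20 + 3/100*7/10) = [217/250, 871/1000)
  'e': [17/20 + 3/100*7/10, 17/20 + 3/100*1/1) = [871/1000, 22/25)
  emit 'c', narrow to [17/20, 173/200)
Step 4: interval [17/20, 173/200), width = 173/200 - 17/20 = 3/200
  'c': [17/20 + 3/200*0/1, 17/20 + 3/200*1/2) = [17/20, 343/400)
  'f': [17/20 + 3/200*1/2, 17/20 + 3/200*3/5) = [343/400, 859/1000)
  'd': [17/20 + 3/200*3/5, 17/20 + 3/200*7/10) = [859/1000, 1721/2000) <- contains code 3439/4000
  'e': [17/20 + 3/200*7/10, 17/20 + 3/200*1/1) = [1721/2000, 173/200)
  emit 'd', narrow to [859/1000, 1721/2000)

Answer: efcd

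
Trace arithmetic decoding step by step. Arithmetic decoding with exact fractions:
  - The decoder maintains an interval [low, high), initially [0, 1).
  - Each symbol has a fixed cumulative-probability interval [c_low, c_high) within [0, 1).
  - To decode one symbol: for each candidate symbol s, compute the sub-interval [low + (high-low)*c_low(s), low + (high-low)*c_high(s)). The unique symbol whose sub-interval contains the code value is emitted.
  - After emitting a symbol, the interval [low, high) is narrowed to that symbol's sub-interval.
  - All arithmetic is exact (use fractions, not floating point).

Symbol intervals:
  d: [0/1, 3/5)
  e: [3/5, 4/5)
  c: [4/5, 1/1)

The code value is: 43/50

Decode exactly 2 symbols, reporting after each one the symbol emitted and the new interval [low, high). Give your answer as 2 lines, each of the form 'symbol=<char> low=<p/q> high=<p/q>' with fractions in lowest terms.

Answer: symbol=c low=4/5 high=1/1
symbol=d low=4/5 high=23/25

Derivation:
Step 1: interval [0/1, 1/1), width = 1/1 - 0/1 = 1/1
  'd': [0/1 + 1/1*0/1, 0/1 + 1/1*3/5) = [0/1, 3/5)
  'e': [0/1 + 1/1*3/5, 0/1 + 1/1*4/5) = [3/5, 4/5)
  'c': [0/1 + 1/1*4/5, 0/1 + 1/1*1/1) = [4/5, 1/1) <- contains code 43/50
  emit 'c', narrow to [4/5, 1/1)
Step 2: interval [4/5, 1/1), width = 1/1 - 4/5 = 1/5
  'd': [4/5 + 1/5*0/1, 4/5 + 1/5*3/5) = [4/5, 23/25) <- contains code 43/50
  'e': [4/5 + 1/5*3/5, 4/5 + 1/5*4/5) = [23/25, 24/25)
  'c': [4/5 + 1/5*4/5, 4/5 + 1/5*1/1) = [24/25, 1/1)
  emit 'd', narrow to [4/5, 23/25)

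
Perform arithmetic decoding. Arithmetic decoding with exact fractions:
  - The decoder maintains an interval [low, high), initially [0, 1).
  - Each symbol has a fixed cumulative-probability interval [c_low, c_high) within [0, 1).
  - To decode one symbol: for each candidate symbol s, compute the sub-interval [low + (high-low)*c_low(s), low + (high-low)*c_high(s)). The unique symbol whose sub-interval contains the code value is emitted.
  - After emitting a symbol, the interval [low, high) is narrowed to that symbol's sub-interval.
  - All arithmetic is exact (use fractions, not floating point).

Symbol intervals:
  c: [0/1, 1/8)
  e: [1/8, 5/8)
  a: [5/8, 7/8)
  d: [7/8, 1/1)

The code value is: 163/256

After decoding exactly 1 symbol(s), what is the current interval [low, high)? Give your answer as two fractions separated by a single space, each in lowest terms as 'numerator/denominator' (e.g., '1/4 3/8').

Answer: 5/8 7/8

Derivation:
Step 1: interval [0/1, 1/1), width = 1/1 - 0/1 = 1/1
  'c': [0/1 + 1/1*0/1, 0/1 + 1/1*1/8) = [0/1, 1/8)
  'e': [0/1 + 1/1*1/8, 0/1 + 1/1*5/8) = [1/8, 5/8)
  'a': [0/1 + 1/1*5/8, 0/1 + 1/1*7/8) = [5/8, 7/8) <- contains code 163/256
  'd': [0/1 + 1/1*7/8, 0/1 + 1/1*1/1) = [7/8, 1/1)
  emit 'a', narrow to [5/8, 7/8)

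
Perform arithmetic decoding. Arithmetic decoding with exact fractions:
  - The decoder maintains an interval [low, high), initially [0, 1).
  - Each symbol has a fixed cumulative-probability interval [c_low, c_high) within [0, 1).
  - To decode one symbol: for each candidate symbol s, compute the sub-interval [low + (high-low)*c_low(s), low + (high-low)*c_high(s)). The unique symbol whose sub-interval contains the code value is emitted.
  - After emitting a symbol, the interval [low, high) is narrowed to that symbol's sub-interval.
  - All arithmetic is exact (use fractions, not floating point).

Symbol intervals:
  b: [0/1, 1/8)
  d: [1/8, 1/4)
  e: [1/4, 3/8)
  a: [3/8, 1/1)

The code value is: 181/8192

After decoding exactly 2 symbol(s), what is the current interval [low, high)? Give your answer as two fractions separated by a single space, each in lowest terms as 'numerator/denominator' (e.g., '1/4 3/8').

Step 1: interval [0/1, 1/1), width = 1/1 - 0/1 = 1/1
  'b': [0/1 + 1/1*0/1, 0/1 + 1/1*1/8) = [0/1, 1/8) <- contains code 181/8192
  'd': [0/1 + 1/1*1/8, 0/1 + 1/1*1/4) = [1/8, 1/4)
  'e': [0/1 + 1/1*1/4, 0/1 + 1/1*3/8) = [1/4, 3/8)
  'a': [0/1 + 1/1*3/8, 0/1 + 1/1*1/1) = [3/8, 1/1)
  emit 'b', narrow to [0/1, 1/8)
Step 2: interval [0/1, 1/8), width = 1/8 - 0/1 = 1/8
  'b': [0/1 + 1/8*0/1, 0/1 + 1/8*1/8) = [0/1, 1/64)
  'd': [0/1 + 1/8*1/8, 0/1 + 1/8*1/4) = [1/64, 1/32) <- contains code 181/8192
  'e': [0/1 + 1/8*1/4, 0/1 + 1/8*3/8) = [1/32, 3/64)
  'a': [0/1 + 1/8*3/8, 0/1 + 1/8*1/1) = [3/64, 1/8)
  emit 'd', narrow to [1/64, 1/32)

Answer: 1/64 1/32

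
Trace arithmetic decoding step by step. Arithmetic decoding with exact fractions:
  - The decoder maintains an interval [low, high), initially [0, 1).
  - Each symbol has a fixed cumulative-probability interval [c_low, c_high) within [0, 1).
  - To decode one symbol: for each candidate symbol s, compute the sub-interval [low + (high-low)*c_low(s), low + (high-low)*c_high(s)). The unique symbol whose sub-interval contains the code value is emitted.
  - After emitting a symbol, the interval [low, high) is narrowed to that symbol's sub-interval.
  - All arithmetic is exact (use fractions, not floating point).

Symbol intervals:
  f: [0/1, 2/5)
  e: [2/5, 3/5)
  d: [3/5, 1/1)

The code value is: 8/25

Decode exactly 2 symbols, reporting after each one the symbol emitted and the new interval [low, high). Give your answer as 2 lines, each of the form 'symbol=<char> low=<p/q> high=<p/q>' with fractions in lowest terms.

Answer: symbol=f low=0/1 high=2/5
symbol=d low=6/25 high=2/5

Derivation:
Step 1: interval [0/1, 1/1), width = 1/1 - 0/1 = 1/1
  'f': [0/1 + 1/1*0/1, 0/1 + 1/1*2/5) = [0/1, 2/5) <- contains code 8/25
  'e': [0/1 + 1/1*2/5, 0/1 + 1/1*3/5) = [2/5, 3/5)
  'd': [0/1 + 1/1*3/5, 0/1 + 1/1*1/1) = [3/5, 1/1)
  emit 'f', narrow to [0/1, 2/5)
Step 2: interval [0/1, 2/5), width = 2/5 - 0/1 = 2/5
  'f': [0/1 + 2/5*0/1, 0/1 + 2/5*2/5) = [0/1, 4/25)
  'e': [0/1 + 2/5*2/5, 0/1 + 2/5*3/5) = [4/25, 6/25)
  'd': [0/1 + 2/5*3/5, 0/1 + 2/5*1/1) = [6/25, 2/5) <- contains code 8/25
  emit 'd', narrow to [6/25, 2/5)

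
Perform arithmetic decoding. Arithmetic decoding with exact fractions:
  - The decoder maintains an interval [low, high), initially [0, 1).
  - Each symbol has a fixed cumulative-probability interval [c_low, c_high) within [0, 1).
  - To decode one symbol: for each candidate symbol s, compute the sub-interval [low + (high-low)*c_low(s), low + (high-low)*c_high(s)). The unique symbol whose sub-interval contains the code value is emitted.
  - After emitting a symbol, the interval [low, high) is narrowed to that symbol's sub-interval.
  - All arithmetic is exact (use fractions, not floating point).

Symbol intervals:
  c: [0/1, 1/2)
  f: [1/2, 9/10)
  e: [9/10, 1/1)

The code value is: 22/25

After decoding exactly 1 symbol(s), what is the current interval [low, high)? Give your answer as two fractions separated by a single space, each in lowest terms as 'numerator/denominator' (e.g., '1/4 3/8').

Step 1: interval [0/1, 1/1), width = 1/1 - 0/1 = 1/1
  'c': [0/1 + 1/1*0/1, 0/1 + 1/1*1/2) = [0/1, 1/2)
  'f': [0/1 + 1/1*1/2, 0/1 + 1/1*9/10) = [1/2, 9/10) <- contains code 22/25
  'e': [0/1 + 1/1*9/10, 0/1 + 1/1*1/1) = [9/10, 1/1)
  emit 'f', narrow to [1/2, 9/10)

Answer: 1/2 9/10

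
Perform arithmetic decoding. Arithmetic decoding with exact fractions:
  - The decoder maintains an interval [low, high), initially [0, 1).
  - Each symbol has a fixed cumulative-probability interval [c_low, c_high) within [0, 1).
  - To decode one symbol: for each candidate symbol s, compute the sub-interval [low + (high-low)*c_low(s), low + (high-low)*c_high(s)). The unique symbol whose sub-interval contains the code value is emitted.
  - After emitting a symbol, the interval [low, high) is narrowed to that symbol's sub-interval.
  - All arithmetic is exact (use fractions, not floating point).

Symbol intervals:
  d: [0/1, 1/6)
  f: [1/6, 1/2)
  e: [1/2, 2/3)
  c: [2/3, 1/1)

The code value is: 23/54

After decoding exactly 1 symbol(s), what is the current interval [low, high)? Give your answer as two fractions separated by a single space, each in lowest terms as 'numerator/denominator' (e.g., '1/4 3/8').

Answer: 1/6 1/2

Derivation:
Step 1: interval [0/1, 1/1), width = 1/1 - 0/1 = 1/1
  'd': [0/1 + 1/1*0/1, 0/1 + 1/1*1/6) = [0/1, 1/6)
  'f': [0/1 + 1/1*1/6, 0/1 + 1/1*1/2) = [1/6, 1/2) <- contains code 23/54
  'e': [0/1 + 1/1*1/2, 0/1 + 1/1*2/3) = [1/2, 2/3)
  'c': [0/1 + 1/1*2/3, 0/1 + 1/1*1/1) = [2/3, 1/1)
  emit 'f', narrow to [1/6, 1/2)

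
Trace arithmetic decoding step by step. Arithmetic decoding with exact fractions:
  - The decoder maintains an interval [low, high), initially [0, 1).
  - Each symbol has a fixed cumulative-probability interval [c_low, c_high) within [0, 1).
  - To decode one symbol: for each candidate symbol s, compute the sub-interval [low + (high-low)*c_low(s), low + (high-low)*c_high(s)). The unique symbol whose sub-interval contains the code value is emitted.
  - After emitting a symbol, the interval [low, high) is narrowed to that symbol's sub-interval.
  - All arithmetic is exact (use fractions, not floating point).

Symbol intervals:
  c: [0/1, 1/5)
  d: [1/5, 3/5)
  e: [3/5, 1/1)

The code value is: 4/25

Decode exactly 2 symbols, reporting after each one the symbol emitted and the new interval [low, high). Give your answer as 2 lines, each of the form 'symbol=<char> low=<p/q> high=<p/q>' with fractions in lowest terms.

Step 1: interval [0/1, 1/1), width = 1/1 - 0/1 = 1/1
  'c': [0/1 + 1/1*0/1, 0/1 + 1/1*1/5) = [0/1, 1/5) <- contains code 4/25
  'd': [0/1 + 1/1*1/5, 0/1 + 1/1*3/5) = [1/5, 3/5)
  'e': [0/1 + 1/1*3/5, 0/1 + 1/1*1/1) = [3/5, 1/1)
  emit 'c', narrow to [0/1, 1/5)
Step 2: interval [0/1, 1/5), width = 1/5 - 0/1 = 1/5
  'c': [0/1 + 1/5*0/1, 0/1 + 1/5*1/5) = [0/1, 1/25)
  'd': [0/1 + 1/5*1/5, 0/1 + 1/5*3/5) = [1/25, 3/25)
  'e': [0/1 + 1/5*3/5, 0/1 + 1/5*1/1) = [3/25, 1/5) <- contains code 4/25
  emit 'e', narrow to [3/25, 1/5)

Answer: symbol=c low=0/1 high=1/5
symbol=e low=3/25 high=1/5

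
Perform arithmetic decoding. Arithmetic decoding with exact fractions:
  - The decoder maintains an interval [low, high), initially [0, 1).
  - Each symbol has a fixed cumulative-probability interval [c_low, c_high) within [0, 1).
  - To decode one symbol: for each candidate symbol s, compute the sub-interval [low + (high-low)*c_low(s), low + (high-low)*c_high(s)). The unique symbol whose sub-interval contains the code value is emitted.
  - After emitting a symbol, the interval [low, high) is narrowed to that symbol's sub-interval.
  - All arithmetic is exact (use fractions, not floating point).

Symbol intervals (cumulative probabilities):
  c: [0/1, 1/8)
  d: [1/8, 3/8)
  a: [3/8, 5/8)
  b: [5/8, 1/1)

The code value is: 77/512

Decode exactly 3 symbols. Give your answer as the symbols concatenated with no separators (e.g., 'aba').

Step 1: interval [0/1, 1/1), width = 1/1 - 0/1 = 1/1
  'c': [0/1 + 1/1*0/1, 0/1 + 1/1*1/8) = [0/1, 1/8)
  'd': [0/1 + 1/1*1/8, 0/1 + 1/1*3/8) = [1/8, 3/8) <- contains code 77/512
  'a': [0/1 + 1/1*3/8, 0/1 + 1/1*5/8) = [3/8, 5/8)
  'b': [0/1 + 1/1*5/8, 0/1 + 1/1*1/1) = [5/8, 1/1)
  emit 'd', narrow to [1/8, 3/8)
Step 2: interval [1/8, 3/8), width = 3/8 - 1/8 = 1/4
  'c': [1/8 + 1/4*0/1, 1/8 + 1/4*1/8) = [1/8, 5/32) <- contains code 77/512
  'd': [1/8 + 1/4*1/8, 1/8 + 1/4*3/8) = [5/32, 7/32)
  'a': [1/8 + 1/4*3/8, 1/8 + 1/4*5/8) = [7/32, 9/32)
  'b': [1/8 + 1/4*5/8, 1/8 + 1/4*1/1) = [9/32, 3/8)
  emit 'c', narrow to [1/8, 5/32)
Step 3: interval [1/8, 5/32), width = 5/32 - 1/8 = 1/32
  'c': [1/8 + 1/32*0/1, 1/8 + 1/32*1/8) = [1/8, 33/256)
  'd': [1/8 + 1/32*1/8, 1/8 + 1/32*3/8) = [33/256, 35/256)
  'a': [1/8 + 1/32*3/8, 1/8 + 1/32*5/8) = [35/256, 37/256)
  'b': [1/8 + 1/32*5/8, 1/8 + 1/32*1/1) = [37/256, 5/32) <- contains code 77/512
  emit 'b', narrow to [37/256, 5/32)

Answer: dcb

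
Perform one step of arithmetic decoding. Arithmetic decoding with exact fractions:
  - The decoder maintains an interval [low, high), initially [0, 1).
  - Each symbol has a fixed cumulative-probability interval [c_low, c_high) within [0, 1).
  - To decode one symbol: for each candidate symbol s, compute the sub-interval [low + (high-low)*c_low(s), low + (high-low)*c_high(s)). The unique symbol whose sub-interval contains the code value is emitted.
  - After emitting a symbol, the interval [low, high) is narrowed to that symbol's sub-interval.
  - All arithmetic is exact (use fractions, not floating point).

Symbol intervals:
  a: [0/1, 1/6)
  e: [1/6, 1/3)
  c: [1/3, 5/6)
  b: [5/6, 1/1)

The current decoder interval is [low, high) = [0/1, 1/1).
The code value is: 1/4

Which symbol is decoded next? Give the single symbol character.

Interval width = high − low = 1/1 − 0/1 = 1/1
Scaled code = (code − low) / width = (1/4 − 0/1) / 1/1 = 1/4
  a: [0/1, 1/6) 
  e: [1/6, 1/3) ← scaled code falls here ✓
  c: [1/3, 5/6) 
  b: [5/6, 1/1) 

Answer: e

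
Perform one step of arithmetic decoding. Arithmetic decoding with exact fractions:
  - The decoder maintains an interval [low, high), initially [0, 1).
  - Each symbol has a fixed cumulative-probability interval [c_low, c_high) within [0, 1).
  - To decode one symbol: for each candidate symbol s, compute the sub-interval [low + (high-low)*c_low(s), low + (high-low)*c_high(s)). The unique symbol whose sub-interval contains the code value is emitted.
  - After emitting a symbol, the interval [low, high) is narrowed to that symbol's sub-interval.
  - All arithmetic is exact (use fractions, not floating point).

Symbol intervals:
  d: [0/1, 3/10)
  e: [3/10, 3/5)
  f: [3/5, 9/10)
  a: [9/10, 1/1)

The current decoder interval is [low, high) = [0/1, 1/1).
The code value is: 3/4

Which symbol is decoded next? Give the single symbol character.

Answer: f

Derivation:
Interval width = high − low = 1/1 − 0/1 = 1/1
Scaled code = (code − low) / width = (3/4 − 0/1) / 1/1 = 3/4
  d: [0/1, 3/10) 
  e: [3/10, 3/5) 
  f: [3/5, 9/10) ← scaled code falls here ✓
  a: [9/10, 1/1) 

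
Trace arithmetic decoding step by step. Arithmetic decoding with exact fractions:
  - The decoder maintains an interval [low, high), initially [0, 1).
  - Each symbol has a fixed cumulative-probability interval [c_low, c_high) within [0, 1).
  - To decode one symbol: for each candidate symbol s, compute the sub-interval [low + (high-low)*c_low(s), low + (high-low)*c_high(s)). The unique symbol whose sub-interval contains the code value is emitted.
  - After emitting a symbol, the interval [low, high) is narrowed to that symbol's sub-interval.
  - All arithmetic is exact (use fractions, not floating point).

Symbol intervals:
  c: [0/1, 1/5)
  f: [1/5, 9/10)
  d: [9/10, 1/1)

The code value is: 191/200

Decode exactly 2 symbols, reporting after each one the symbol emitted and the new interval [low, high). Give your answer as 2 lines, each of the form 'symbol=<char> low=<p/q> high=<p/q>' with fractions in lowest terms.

Answer: symbol=d low=9/10 high=1/1
symbol=f low=23/25 high=99/100

Derivation:
Step 1: interval [0/1, 1/1), width = 1/1 - 0/1 = 1/1
  'c': [0/1 + 1/1*0/1, 0/1 + 1/1*1/5) = [0/1, 1/5)
  'f': [0/1 + 1/1*1/5, 0/1 + 1/1*9/10) = [1/5, 9/10)
  'd': [0/1 + 1/1*9/10, 0/1 + 1/1*1/1) = [9/10, 1/1) <- contains code 191/200
  emit 'd', narrow to [9/10, 1/1)
Step 2: interval [9/10, 1/1), width = 1/1 - 9/10 = 1/10
  'c': [9/10 + 1/10*0/1, 9/10 + 1/10*1/5) = [9/10, 23/25)
  'f': [9/10 + 1/10*1/5, 9/10 + 1/10*9/10) = [23/25, 99/100) <- contains code 191/200
  'd': [9/10 + 1/10*9/10, 9/10 + 1/10*1/1) = [99/100, 1/1)
  emit 'f', narrow to [23/25, 99/100)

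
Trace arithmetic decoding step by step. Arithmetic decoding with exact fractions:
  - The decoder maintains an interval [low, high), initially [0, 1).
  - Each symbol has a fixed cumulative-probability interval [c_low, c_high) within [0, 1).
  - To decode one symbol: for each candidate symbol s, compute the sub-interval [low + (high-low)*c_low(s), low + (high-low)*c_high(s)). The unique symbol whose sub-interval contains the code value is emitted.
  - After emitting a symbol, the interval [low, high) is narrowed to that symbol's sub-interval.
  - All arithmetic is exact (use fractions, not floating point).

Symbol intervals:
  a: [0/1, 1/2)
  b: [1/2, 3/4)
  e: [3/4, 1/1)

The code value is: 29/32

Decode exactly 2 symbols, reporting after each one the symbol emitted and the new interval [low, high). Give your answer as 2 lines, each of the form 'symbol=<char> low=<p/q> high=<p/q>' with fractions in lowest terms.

Step 1: interval [0/1, 1/1), width = 1/1 - 0/1 = 1/1
  'a': [0/1 + 1/1*0/1, 0/1 + 1/1*1/2) = [0/1, 1/2)
  'b': [0/1 + 1/1*1/2, 0/1 + 1/1*3/4) = [1/2, 3/4)
  'e': [0/1 + 1/1*3/4, 0/1 + 1/1*1/1) = [3/4, 1/1) <- contains code 29/32
  emit 'e', narrow to [3/4, 1/1)
Step 2: interval [3/4, 1/1), width = 1/1 - 3/4 = 1/4
  'a': [3/4 + 1/4*0/1, 3/4 + 1/4*1/2) = [3/4, 7/8)
  'b': [3/4 + 1/4*1/2, 3/4 + 1/4*3/4) = [7/8, 15/16) <- contains code 29/32
  'e': [3/4 + 1/4*3/4, 3/4 + 1/4*1/1) = [15/16, 1/1)
  emit 'b', narrow to [7/8, 15/16)

Answer: symbol=e low=3/4 high=1/1
symbol=b low=7/8 high=15/16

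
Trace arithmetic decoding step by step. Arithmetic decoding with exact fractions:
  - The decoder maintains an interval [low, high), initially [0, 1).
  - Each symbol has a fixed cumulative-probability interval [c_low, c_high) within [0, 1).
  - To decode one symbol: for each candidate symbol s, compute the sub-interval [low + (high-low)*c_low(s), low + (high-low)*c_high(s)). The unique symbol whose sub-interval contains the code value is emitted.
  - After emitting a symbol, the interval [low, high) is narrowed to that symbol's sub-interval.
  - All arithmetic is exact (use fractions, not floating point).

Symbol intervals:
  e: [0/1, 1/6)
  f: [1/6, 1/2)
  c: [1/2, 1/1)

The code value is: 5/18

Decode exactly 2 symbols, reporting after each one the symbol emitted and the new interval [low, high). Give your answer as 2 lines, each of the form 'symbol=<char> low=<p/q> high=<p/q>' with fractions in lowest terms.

Answer: symbol=f low=1/6 high=1/2
symbol=f low=2/9 high=1/3

Derivation:
Step 1: interval [0/1, 1/1), width = 1/1 - 0/1 = 1/1
  'e': [0/1 + 1/1*0/1, 0/1 + 1/1*1/6) = [0/1, 1/6)
  'f': [0/1 + 1/1*1/6, 0/1 + 1/1*1/2) = [1/6, 1/2) <- contains code 5/18
  'c': [0/1 + 1/1*1/2, 0/1 + 1/1*1/1) = [1/2, 1/1)
  emit 'f', narrow to [1/6, 1/2)
Step 2: interval [1/6, 1/2), width = 1/2 - 1/6 = 1/3
  'e': [1/6 + 1/3*0/1, 1/6 + 1/3*1/6) = [1/6, 2/9)
  'f': [1/6 + 1/3*1/6, 1/6 + 1/3*1/2) = [2/9, 1/3) <- contains code 5/18
  'c': [1/6 + 1/3*1/2, 1/6 + 1/3*1/1) = [1/3, 1/2)
  emit 'f', narrow to [2/9, 1/3)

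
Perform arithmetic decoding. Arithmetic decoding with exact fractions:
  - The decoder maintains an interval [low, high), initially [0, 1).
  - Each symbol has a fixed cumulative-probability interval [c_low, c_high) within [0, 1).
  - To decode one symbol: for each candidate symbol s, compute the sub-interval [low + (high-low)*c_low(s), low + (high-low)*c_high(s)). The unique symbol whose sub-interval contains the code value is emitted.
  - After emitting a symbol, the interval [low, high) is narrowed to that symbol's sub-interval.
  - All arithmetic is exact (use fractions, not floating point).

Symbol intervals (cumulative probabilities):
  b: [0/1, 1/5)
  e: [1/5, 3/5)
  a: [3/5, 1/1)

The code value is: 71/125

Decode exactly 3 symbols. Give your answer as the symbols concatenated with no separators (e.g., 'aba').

Answer: eaa

Derivation:
Step 1: interval [0/1, 1/1), width = 1/1 - 0/1 = 1/1
  'b': [0/1 + 1/1*0/1, 0/1 + 1/1*1/5) = [0/1, 1/5)
  'e': [0/1 + 1/1*1/5, 0/1 + 1/1*3/5) = [1/5, 3/5) <- contains code 71/125
  'a': [0/1 + 1/1*3/5, 0/1 + 1/1*1/1) = [3/5, 1/1)
  emit 'e', narrow to [1/5, 3/5)
Step 2: interval [1/5, 3/5), width = 3/5 - 1/5 = 2/5
  'b': [1/5 + 2/5*0/1, 1/5 + 2/5*1/5) = [1/5, 7/25)
  'e': [1/5 + 2/5*1/5, 1/5 + 2/5*3/5) = [7/25, 11/25)
  'a': [1/5 + 2/5*3/5, 1/5 + 2/5*1/1) = [11/25, 3/5) <- contains code 71/125
  emit 'a', narrow to [11/25, 3/5)
Step 3: interval [11/25, 3/5), width = 3/5 - 11/25 = 4/25
  'b': [11/25 + 4/25*0/1, 11/25 + 4/25*1/5) = [11/25, 59/125)
  'e': [11/25 + 4/25*1/5, 11/25 + 4/25*3/5) = [59/125, 67/125)
  'a': [11/25 + 4/25*3/5, 11/25 + 4/25*1/1) = [67/125, 3/5) <- contains code 71/125
  emit 'a', narrow to [67/125, 3/5)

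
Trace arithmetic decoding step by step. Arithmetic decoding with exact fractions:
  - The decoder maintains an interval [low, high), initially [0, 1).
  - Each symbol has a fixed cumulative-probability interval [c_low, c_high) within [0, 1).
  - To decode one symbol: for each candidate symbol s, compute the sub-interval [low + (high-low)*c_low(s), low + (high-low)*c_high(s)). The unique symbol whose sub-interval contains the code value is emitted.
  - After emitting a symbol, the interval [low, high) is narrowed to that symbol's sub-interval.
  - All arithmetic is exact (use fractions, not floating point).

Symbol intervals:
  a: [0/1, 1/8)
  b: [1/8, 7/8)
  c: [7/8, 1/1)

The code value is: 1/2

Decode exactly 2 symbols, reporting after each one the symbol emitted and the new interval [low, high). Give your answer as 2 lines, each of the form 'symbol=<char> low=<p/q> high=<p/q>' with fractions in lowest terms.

Answer: symbol=b low=1/8 high=7/8
symbol=b low=7/32 high=25/32

Derivation:
Step 1: interval [0/1, 1/1), width = 1/1 - 0/1 = 1/1
  'a': [0/1 + 1/1*0/1, 0/1 + 1/1*1/8) = [0/1, 1/8)
  'b': [0/1 + 1/1*1/8, 0/1 + 1/1*7/8) = [1/8, 7/8) <- contains code 1/2
  'c': [0/1 + 1/1*7/8, 0/1 + 1/1*1/1) = [7/8, 1/1)
  emit 'b', narrow to [1/8, 7/8)
Step 2: interval [1/8, 7/8), width = 7/8 - 1/8 = 3/4
  'a': [1/8 + 3/4*0/1, 1/8 + 3/4*1/8) = [1/8, 7/32)
  'b': [1/8 + 3/4*1/8, 1/8 + 3/4*7/8) = [7/32, 25/32) <- contains code 1/2
  'c': [1/8 + 3/4*7/8, 1/8 + 3/4*1/1) = [25/32, 7/8)
  emit 'b', narrow to [7/32, 25/32)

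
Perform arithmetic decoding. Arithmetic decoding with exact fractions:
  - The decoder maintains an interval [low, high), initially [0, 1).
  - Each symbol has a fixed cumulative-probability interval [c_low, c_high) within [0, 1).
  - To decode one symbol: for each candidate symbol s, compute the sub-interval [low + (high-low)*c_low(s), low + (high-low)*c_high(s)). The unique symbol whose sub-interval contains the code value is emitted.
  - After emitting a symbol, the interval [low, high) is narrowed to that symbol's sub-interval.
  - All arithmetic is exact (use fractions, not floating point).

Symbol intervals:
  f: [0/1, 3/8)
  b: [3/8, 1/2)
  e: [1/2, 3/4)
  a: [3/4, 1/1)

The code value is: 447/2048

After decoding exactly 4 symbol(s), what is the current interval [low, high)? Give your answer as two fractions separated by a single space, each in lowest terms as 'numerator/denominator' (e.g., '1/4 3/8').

Step 1: interval [0/1, 1/1), width = 1/1 - 0/1 = 1/1
  'f': [0/1 + 1/1*0/1, 0/1 + 1/1*3/8) = [0/1, 3/8) <- contains code 447/2048
  'b': [0/1 + 1/1*3/8, 0/1 + 1/1*1/2) = [3/8, 1/2)
  'e': [0/1 + 1/1*1/2, 0/1 + 1/1*3/4) = [1/2, 3/4)
  'a': [0/1 + 1/1*3/4, 0/1 + 1/1*1/1) = [3/4, 1/1)
  emit 'f', narrow to [0/1, 3/8)
Step 2: interval [0/1, 3/8), width = 3/8 - 0/1 = 3/8
  'f': [0/1 + 3/8*0/1, 0/1 + 3/8*3/8) = [0/1, 9/64)
  'b': [0/1 + 3/8*3/8, 0/1 + 3/8*1/2) = [9/64, 3/16)
  'e': [0/1 + 3/8*1/2, 0/1 + 3/8*3/4) = [3/16, 9/32) <- contains code 447/2048
  'a': [0/1 + 3/8*3/4, 0/1 + 3/8*1/1) = [9/32, 3/8)
  emit 'e', narrow to [3/16, 9/32)
Step 3: interval [3/16, 9/32), width = 9/32 - 3/16 = 3/32
  'f': [3/16 + 3/32*0/1, 3/16 + 3/32*3/8) = [3/16, 57/256) <- contains code 447/2048
  'b': [3/16 + 3/32*3/8, 3/16 + 3/32*1/2) = [57/256, 15/64)
  'e': [3/16 + 3/32*1/2, 3/16 + 3/32*3/4) = [15/64, 33/128)
  'a': [3/16 + 3/32*3/4, 3/16 + 3/32*1/1) = [33/128, 9/32)
  emit 'f', narrow to [3/16, 57/256)
Step 4: interval [3/16, 57/256), width = 57/256 - 3/16 = 9/256
  'f': [3/16 + 9/256*0/1, 3/16 + 9/256*3/8) = [3/16, 411/2048)
  'b': [3/16 + 9/256*3/8, 3/16 + 9/256*1/2) = [411/2048, 105/512)
  'e': [3/16 + 9/256*1/2, 3/16 + 9/256*3/4) = [105/512, 219/1024)
  'a': [3/16 + 9/256*3/4, 3/16 + 9/256*1/1) = [219/1024, 57/256) <- contains code 447/2048
  emit 'a', narrow to [219/1024, 57/256)

Answer: 219/1024 57/256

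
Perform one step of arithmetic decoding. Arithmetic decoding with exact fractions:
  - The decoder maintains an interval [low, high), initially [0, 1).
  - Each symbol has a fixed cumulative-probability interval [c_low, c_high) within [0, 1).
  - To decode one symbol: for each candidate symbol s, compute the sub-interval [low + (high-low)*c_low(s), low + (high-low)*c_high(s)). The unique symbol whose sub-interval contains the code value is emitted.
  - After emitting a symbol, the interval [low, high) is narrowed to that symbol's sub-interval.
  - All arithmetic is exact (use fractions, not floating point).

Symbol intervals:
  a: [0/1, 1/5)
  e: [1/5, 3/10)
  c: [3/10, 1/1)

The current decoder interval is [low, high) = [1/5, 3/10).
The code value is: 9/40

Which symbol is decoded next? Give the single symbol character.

Interval width = high − low = 3/10 − 1/5 = 1/10
Scaled code = (code − low) / width = (9/40 − 1/5) / 1/10 = 1/4
  a: [0/1, 1/5) 
  e: [1/5, 3/10) ← scaled code falls here ✓
  c: [3/10, 1/1) 

Answer: e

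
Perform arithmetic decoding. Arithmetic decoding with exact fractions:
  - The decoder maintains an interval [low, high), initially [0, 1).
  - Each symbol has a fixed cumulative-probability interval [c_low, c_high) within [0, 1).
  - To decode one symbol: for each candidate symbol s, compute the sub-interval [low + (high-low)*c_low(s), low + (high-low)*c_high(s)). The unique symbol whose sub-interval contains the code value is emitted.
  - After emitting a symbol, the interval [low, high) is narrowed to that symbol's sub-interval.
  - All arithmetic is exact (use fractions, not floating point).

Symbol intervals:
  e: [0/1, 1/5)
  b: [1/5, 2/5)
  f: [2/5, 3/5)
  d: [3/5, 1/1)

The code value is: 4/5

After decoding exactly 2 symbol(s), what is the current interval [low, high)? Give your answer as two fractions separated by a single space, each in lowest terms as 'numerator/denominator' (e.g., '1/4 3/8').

Answer: 19/25 21/25

Derivation:
Step 1: interval [0/1, 1/1), width = 1/1 - 0/1 = 1/1
  'e': [0/1 + 1/1*0/1, 0/1 + 1/1*1/5) = [0/1, 1/5)
  'b': [0/1 + 1/1*1/5, 0/1 + 1/1*2/5) = [1/5, 2/5)
  'f': [0/1 + 1/1*2/5, 0/1 + 1/1*3/5) = [2/5, 3/5)
  'd': [0/1 + 1/1*3/5, 0/1 + 1/1*1/1) = [3/5, 1/1) <- contains code 4/5
  emit 'd', narrow to [3/5, 1/1)
Step 2: interval [3/5, 1/1), width = 1/1 - 3/5 = 2/5
  'e': [3/5 + 2/5*0/1, 3/5 + 2/5*1/5) = [3/5, 17/25)
  'b': [3/5 + 2/5*1/5, 3/5 + 2/5*2/5) = [17/25, 19/25)
  'f': [3/5 + 2/5*2/5, 3/5 + 2/5*3/5) = [19/25, 21/25) <- contains code 4/5
  'd': [3/5 + 2/5*3/5, 3/5 + 2/5*1/1) = [21/25, 1/1)
  emit 'f', narrow to [19/25, 21/25)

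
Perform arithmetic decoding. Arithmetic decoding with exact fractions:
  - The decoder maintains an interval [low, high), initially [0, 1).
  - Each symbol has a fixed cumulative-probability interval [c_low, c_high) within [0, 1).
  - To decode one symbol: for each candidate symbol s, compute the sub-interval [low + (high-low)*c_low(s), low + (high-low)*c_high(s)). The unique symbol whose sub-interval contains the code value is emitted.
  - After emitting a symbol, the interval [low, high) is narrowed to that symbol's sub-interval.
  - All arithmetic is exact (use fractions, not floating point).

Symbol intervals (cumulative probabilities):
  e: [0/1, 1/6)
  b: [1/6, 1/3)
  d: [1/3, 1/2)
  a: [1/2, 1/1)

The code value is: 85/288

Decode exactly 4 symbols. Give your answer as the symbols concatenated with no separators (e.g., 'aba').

Answer: baae

Derivation:
Step 1: interval [0/1, 1/1), width = 1/1 - 0/1 = 1/1
  'e': [0/1 + 1/1*0/1, 0/1 + 1/1*1/6) = [0/1, 1/6)
  'b': [0/1 + 1/1*1/6, 0/1 + 1/1*1/3) = [1/6, 1/3) <- contains code 85/288
  'd': [0/1 + 1/1*1/3, 0/1 + 1/1*1/2) = [1/3, 1/2)
  'a': [0/1 + 1/1*1/2, 0/1 + 1/1*1/1) = [1/2, 1/1)
  emit 'b', narrow to [1/6, 1/3)
Step 2: interval [1/6, 1/3), width = 1/3 - 1/6 = 1/6
  'e': [1/6 + 1/6*0/1, 1/6 + 1/6*1/6) = [1/6, 7/36)
  'b': [1/6 + 1/6*1/6, 1/6 + 1/6*1/3) = [7/36, 2/9)
  'd': [1/6 + 1/6*1/3, 1/6 + 1/6*1/2) = [2/9, 1/4)
  'a': [1/6 + 1/6*1/2, 1/6 + 1/6*1/1) = [1/4, 1/3) <- contains code 85/288
  emit 'a', narrow to [1/4, 1/3)
Step 3: interval [1/4, 1/3), width = 1/3 - 1/4 = 1/12
  'e': [1/4 + 1/12*0/1, 1/4 + 1/12*1/6) = [1/4, 19/72)
  'b': [1/4 + 1/12*1/6, 1/4 + 1/12*1/3) = [19/72, 5/18)
  'd': [1/4 + 1/12*1/3, 1/4 + 1/12*1/2) = [5/18, 7/24)
  'a': [1/4 + 1/12*1/2, 1/4 + 1/12*1/1) = [7/24, 1/3) <- contains code 85/288
  emit 'a', narrow to [7/24, 1/3)
Step 4: interval [7/24, 1/3), width = 1/3 - 7/24 = 1/24
  'e': [7/24 + 1/24*0/1, 7/24 + 1/24*1/6) = [7/24, 43/144) <- contains code 85/288
  'b': [7/24 + 1/24*1/6, 7/24 + 1/24*1/3) = [43/144, 11/36)
  'd': [7/24 + 1/24*1/3, 7/24 + 1/24*1/2) = [11/36, 5/16)
  'a': [7/24 + 1/24*1/2, 7/24 + 1/24*1/1) = [5/16, 1/3)
  emit 'e', narrow to [7/24, 43/144)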